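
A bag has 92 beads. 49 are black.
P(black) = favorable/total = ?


P = 49/92 = 0.5326

P = 0.5326


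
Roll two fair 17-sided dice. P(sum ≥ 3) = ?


Total outcomes = 17×17 = 289
Favorable (sum ≥ 3): 288
P = 288/289 = 0.9965

P = 0.9965


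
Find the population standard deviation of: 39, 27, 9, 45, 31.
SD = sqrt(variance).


Mean = 30.2000
Variance = 151.3600
SD = sqrt(151.3600) = 12.3028

SD = 12.3028


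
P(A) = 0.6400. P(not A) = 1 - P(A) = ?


P(not A) = 1 - 0.6400 = 0.3600

P(not A) = 0.3600


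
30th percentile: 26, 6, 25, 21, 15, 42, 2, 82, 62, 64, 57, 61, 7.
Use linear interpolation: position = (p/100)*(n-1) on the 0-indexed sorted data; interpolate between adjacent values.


Sorted: 2, 6, 7, 15, 21, 25, 26, 42, 57, 61, 62, 64, 82
n = 13
Index = 30/100 * 12 = 3.6000
Lower = data[3] = 15, Upper = data[4] = 21
P30 = 15 + 0.6000*(6) = 18.6000

P30 = 18.6000


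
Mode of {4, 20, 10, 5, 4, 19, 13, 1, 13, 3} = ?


Frequencies: 1:1, 3:1, 4:2, 5:1, 10:1, 13:2, 19:1, 20:1
Max frequency = 2
Mode = 4, 13

Mode = 4, 13


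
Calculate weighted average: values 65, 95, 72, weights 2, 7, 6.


Numerator = 65*2 + 95*7 + 72*6 = 1227
Denominator = 2 + 7 + 6 = 15
WM = 1227/15 = 81.8000

WM = 81.8000


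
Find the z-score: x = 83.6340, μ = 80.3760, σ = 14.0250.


z = (83.6340 - 80.3760)/14.0250
= 3.2580/14.0250
= 0.2323

z = 0.2323


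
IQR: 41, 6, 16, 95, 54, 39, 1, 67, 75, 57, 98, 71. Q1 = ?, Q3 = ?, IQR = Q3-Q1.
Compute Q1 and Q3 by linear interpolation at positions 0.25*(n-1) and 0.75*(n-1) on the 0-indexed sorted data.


Sorted: 1, 6, 16, 39, 41, 54, 57, 67, 71, 75, 95, 98
Q1 (25th %ile) = 33.2500
Q3 (75th %ile) = 72.0000
IQR = 72.0000 - 33.2500 = 38.7500

IQR = 38.7500


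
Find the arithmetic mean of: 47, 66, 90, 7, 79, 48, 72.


Sum = 47 + 66 + 90 + 7 + 79 + 48 + 72 = 409
n = 7
Mean = 409/7 = 58.4286

Mean = 58.4286


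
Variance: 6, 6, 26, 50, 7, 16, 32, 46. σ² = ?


Mean = 23.6250
Squared deviations: 310.6406, 310.6406, 5.6406, 695.6406, 276.3906, 58.1406, 70.1406, 500.6406
Sum = 2227.8750
Variance = 2227.8750/8 = 278.4844

Variance = 278.4844


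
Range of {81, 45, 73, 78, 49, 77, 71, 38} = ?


Max = 81, Min = 38
Range = 81 - 38 = 43

Range = 43


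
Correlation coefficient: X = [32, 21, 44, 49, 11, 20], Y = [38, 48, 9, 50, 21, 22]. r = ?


Mean X = 29.5000, Mean Y = 31.3333
SD X = 13.549293, SD Y = 15.073892
Cov = 32.500000
r = 32.500000/(13.549293*15.073892) = 0.1591

r = 0.1591


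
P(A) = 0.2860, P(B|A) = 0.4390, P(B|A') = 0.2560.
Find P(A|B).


P(B) = P(B|A)*P(A) + P(B|A')*P(A')
= 0.4390*0.2860 + 0.2560*0.7140
= 0.125554 + 0.182784 = 0.308338
P(A|B) = 0.125554/0.308338 = 0.4072

P(A|B) = 0.4072


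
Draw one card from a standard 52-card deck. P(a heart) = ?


13 hearts in 52 cards
P = 13/52 = 0.2500

P = 0.2500


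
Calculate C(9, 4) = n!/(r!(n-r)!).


C(9,4) = 9!/(4! × 5!)
= 362880/(24 × 120)
= 126

C(9,4) = 126


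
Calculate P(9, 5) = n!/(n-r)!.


P(9,5) = 9!/4!
= 362880/24
= 15120

P(9,5) = 15120


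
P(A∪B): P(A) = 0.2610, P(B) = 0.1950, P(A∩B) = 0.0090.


P(A∪B) = 0.2610 + 0.1950 - 0.0090
= 0.4560 - 0.0090
= 0.4470

P(A∪B) = 0.4470


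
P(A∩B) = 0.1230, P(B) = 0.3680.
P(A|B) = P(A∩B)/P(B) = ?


P(A|B) = 0.1230/0.3680 = 0.3342

P(A|B) = 0.3342


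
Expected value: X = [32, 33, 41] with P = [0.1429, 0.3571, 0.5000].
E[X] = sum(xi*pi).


E[X] = 32*0.1429 + 33*0.3571 + 41*0.5000
= 4.5728 + 11.7843 + 20.5000
= 36.8571

E[X] = 36.8571


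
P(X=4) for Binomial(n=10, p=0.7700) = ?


C(10,4) = 210
p^4 = 0.351530
(1-p)^6 = 0.000148
P = 210 * 0.351530 * 0.000148 = 0.0109

P(X=4) = 0.0109


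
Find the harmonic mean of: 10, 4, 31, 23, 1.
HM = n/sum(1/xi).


Sum of reciprocals = 1/10 + 1/4 + 1/31 + 1/23 + 1/1 = 1.425736
HM = 5/1.425736 = 3.5070

HM = 3.5070


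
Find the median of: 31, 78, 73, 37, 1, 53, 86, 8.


Sorted: 1, 8, 31, 37, 53, 73, 78, 86
n = 8 (even)
Middle values: 37 and 53
Median = (37+53)/2 = 45.0000

Median = 45.0000


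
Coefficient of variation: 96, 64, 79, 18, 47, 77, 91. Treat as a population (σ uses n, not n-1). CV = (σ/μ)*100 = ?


Mean = 67.4286
SD = 25.2692
CV = (25.2692/67.4286)*100 = 37.4755%

CV = 37.4755%


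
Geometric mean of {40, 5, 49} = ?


Product = 40 × 5 × 49 = 9800
GM = 9800^(1/3) = 21.3997

GM = 21.3997


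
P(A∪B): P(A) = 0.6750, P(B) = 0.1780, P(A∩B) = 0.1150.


P(A∪B) = 0.6750 + 0.1780 - 0.1150
= 0.8530 - 0.1150
= 0.7380

P(A∪B) = 0.7380


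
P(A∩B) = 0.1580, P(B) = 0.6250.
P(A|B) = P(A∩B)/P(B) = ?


P(A|B) = 0.1580/0.6250 = 0.2528

P(A|B) = 0.2528


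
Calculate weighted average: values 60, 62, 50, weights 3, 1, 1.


Numerator = 60*3 + 62*1 + 50*1 = 292
Denominator = 3 + 1 + 1 = 5
WM = 292/5 = 58.4000

WM = 58.4000


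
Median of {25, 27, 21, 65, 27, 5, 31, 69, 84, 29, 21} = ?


Sorted: 5, 21, 21, 25, 27, 27, 29, 31, 65, 69, 84
n = 11 (odd)
Middle value = 27

Median = 27


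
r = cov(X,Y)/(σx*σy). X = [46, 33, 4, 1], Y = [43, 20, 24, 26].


Mean X = 21.0000, Mean Y = 28.2500
SD X = 19.091883, SD Y = 8.785642
Cov = 96.750000
r = 96.750000/(19.091883*8.785642) = 0.5768

r = 0.5768


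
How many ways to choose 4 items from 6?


C(6,4) = 6!/(4! × 2!)
= 720/(24 × 2)
= 15

C(6,4) = 15


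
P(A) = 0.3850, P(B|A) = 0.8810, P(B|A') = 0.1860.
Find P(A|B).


P(B) = P(B|A)*P(A) + P(B|A')*P(A')
= 0.8810*0.3850 + 0.1860*0.6150
= 0.339185 + 0.114390 = 0.453575
P(A|B) = 0.339185/0.453575 = 0.7478

P(A|B) = 0.7478


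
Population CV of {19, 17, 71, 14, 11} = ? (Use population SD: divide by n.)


Mean = 26.4000
SD = 22.4642
CV = (22.4642/26.4000)*100 = 85.0916%

CV = 85.0916%


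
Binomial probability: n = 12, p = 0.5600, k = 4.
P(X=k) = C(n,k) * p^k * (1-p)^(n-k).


C(12,4) = 495
p^4 = 0.098345
(1-p)^8 = 0.001405
P = 495 * 0.098345 * 0.001405 = 0.0684

P(X=4) = 0.0684


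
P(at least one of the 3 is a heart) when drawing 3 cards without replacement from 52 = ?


P(at least one) = 1 - P(none)
P(none) = (39/52) × (38/51) × (37/50) = 0.413529
P(at least one) = 1 - 0.413529 = 0.5865

P = 0.5865


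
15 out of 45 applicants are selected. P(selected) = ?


P = 15/45 = 0.3333

P = 0.3333


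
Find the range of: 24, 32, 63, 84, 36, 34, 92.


Max = 92, Min = 24
Range = 92 - 24 = 68

Range = 68


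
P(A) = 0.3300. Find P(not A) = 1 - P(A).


P(not A) = 1 - 0.3300 = 0.6700

P(not A) = 0.6700


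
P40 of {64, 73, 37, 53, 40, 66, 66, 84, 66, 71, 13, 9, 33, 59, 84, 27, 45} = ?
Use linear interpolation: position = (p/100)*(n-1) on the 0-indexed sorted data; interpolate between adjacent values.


Sorted: 9, 13, 27, 33, 37, 40, 45, 53, 59, 64, 66, 66, 66, 71, 73, 84, 84
n = 17
Index = 40/100 * 16 = 6.4000
Lower = data[6] = 45, Upper = data[7] = 53
P40 = 45 + 0.4000*(8) = 48.2000

P40 = 48.2000


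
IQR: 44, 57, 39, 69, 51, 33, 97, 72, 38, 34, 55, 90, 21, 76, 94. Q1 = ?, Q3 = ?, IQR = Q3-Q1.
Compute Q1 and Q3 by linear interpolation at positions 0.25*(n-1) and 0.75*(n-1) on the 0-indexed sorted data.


Sorted: 21, 33, 34, 38, 39, 44, 51, 55, 57, 69, 72, 76, 90, 94, 97
Q1 (25th %ile) = 38.5000
Q3 (75th %ile) = 74.0000
IQR = 74.0000 - 38.5000 = 35.5000

IQR = 35.5000


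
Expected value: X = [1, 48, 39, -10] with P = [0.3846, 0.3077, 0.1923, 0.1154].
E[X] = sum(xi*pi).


E[X] = 1*0.3846 + 48*0.3077 + 39*0.1923 - 10*0.1154
= 0.3846 + 14.7696 + 7.4997 - 1.1540
= 21.4999

E[X] = 21.4999


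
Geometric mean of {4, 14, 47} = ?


Product = 4 × 14 × 47 = 2632
GM = 2632^(1/3) = 13.8069

GM = 13.8069


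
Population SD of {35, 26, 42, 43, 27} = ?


Mean = 34.6000
Variance = 51.4400
SD = sqrt(51.4400) = 7.1722

SD = 7.1722


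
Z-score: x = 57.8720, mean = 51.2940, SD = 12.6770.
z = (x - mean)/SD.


z = (57.8720 - 51.2940)/12.6770
= 6.5780/12.6770
= 0.5189

z = 0.5189


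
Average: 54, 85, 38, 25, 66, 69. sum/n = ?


Sum = 54 + 85 + 38 + 25 + 66 + 69 = 337
n = 6
Mean = 337/6 = 56.1667

Mean = 56.1667


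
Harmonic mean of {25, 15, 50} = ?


Sum of reciprocals = 1/25 + 1/15 + 1/50 = 0.126667
HM = 3/0.126667 = 23.6842

HM = 23.6842


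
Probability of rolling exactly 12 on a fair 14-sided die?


Favorable outcomes (roll = 12): 1
Total outcomes = 14
P = 1/14 = 0.0714

P = 0.0714


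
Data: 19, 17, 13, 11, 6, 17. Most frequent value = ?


Frequencies: 6:1, 11:1, 13:1, 17:2, 19:1
Max frequency = 2
Mode = 17

Mode = 17


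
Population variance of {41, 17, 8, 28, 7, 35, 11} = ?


Mean = 21.0000
Squared deviations: 400.0000, 16.0000, 169.0000, 49.0000, 196.0000, 196.0000, 100.0000
Sum = 1126.0000
Variance = 1126.0000/7 = 160.8571

Variance = 160.8571


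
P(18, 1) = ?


P(18,1) = 18!/17!
= 6402373705728000/355687428096000
= 18

P(18,1) = 18


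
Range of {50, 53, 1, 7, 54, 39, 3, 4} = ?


Max = 54, Min = 1
Range = 54 - 1 = 53

Range = 53


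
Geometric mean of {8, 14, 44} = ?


Product = 8 × 14 × 44 = 4928
GM = 4928^(1/3) = 17.0173

GM = 17.0173


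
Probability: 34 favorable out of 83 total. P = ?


P = 34/83 = 0.4096

P = 0.4096


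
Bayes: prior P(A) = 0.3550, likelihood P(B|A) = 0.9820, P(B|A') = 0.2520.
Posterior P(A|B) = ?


P(B) = P(B|A)*P(A) + P(B|A')*P(A')
= 0.9820*0.3550 + 0.2520*0.6450
= 0.348610 + 0.162540 = 0.511150
P(A|B) = 0.348610/0.511150 = 0.6820

P(A|B) = 0.6820


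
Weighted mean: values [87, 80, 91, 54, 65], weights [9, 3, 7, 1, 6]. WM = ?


Numerator = 87*9 + 80*3 + 91*7 + 54*1 + 65*6 = 2104
Denominator = 9 + 3 + 7 + 1 + 6 = 26
WM = 2104/26 = 80.9231

WM = 80.9231


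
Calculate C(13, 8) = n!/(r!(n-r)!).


C(13,8) = 13!/(8! × 5!)
= 6227020800/(40320 × 120)
= 1287

C(13,8) = 1287


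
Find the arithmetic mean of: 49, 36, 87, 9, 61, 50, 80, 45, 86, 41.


Sum = 49 + 36 + 87 + 9 + 61 + 50 + 80 + 45 + 86 + 41 = 544
n = 10
Mean = 544/10 = 54.4000

Mean = 54.4000


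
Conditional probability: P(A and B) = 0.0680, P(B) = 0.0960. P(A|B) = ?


P(A|B) = 0.0680/0.0960 = 0.7083

P(A|B) = 0.7083


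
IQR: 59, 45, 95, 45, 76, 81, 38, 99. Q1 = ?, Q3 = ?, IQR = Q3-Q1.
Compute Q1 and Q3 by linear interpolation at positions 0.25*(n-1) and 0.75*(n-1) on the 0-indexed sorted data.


Sorted: 38, 45, 45, 59, 76, 81, 95, 99
Q1 (25th %ile) = 45.0000
Q3 (75th %ile) = 84.5000
IQR = 84.5000 - 45.0000 = 39.5000

IQR = 39.5000


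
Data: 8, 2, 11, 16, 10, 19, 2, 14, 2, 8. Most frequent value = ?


Frequencies: 2:3, 8:2, 10:1, 11:1, 14:1, 16:1, 19:1
Max frequency = 3
Mode = 2

Mode = 2


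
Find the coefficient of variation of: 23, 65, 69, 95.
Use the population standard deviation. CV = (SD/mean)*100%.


Mean = 63.0000
SD = 25.8070
CV = (25.8070/63.0000)*100 = 40.9635%

CV = 40.9635%


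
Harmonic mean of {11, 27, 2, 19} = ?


Sum of reciprocals = 1/11 + 1/27 + 1/2 + 1/19 = 0.680578
HM = 4/0.680578 = 5.8774

HM = 5.8774


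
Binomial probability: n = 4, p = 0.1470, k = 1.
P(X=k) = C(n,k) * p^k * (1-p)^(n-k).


C(4,1) = 4
p^1 = 0.147000
(1-p)^3 = 0.620650
P = 4 * 0.147000 * 0.620650 = 0.3649

P(X=1) = 0.3649


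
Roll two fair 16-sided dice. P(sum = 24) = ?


Total outcomes = 16×16 = 256
Favorable (sum = 24): 9
P = 9/256 = 0.0352

P = 0.0352


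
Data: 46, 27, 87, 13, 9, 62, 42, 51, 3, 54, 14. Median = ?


Sorted: 3, 9, 13, 14, 27, 42, 46, 51, 54, 62, 87
n = 11 (odd)
Middle value = 42

Median = 42


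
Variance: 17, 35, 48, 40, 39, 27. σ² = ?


Mean = 34.3333
Squared deviations: 300.4444, 0.4444, 186.7778, 32.1111, 21.7778, 53.7778
Sum = 595.3333
Variance = 595.3333/6 = 99.2222

Variance = 99.2222


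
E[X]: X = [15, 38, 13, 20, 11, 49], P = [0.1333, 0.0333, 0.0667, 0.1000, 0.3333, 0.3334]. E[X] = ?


E[X] = 15*0.1333 + 38*0.0333 + 13*0.0667 + 20*0.1000 + 11*0.3333 + 49*0.3334
= 1.9995 + 1.2654 + 0.8671 + 2.0000 + 3.6663 + 16.3366
= 26.1349

E[X] = 26.1349


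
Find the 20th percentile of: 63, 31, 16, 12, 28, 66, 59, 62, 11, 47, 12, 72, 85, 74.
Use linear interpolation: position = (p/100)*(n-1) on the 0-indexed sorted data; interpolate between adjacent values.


Sorted: 11, 12, 12, 16, 28, 31, 47, 59, 62, 63, 66, 72, 74, 85
n = 14
Index = 20/100 * 13 = 2.6000
Lower = data[2] = 12, Upper = data[3] = 16
P20 = 12 + 0.6000*(4) = 14.4000

P20 = 14.4000


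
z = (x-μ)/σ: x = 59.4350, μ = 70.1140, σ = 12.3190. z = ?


z = (59.4350 - 70.1140)/12.3190
= -10.6790/12.3190
= -0.8669

z = -0.8669


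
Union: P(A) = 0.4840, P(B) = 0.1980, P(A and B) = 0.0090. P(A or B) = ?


P(A∪B) = 0.4840 + 0.1980 - 0.0090
= 0.6820 - 0.0090
= 0.6730

P(A∪B) = 0.6730


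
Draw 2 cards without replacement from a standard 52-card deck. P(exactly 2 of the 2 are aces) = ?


Hypergeometric: P(X=2) = C(4,2)·C(48,0) / C(52,2)
= 6 × 1 / 1326
= 6/1326 = 0.0045

P = 0.0045


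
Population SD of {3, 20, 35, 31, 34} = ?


Mean = 24.6000
Variance = 145.0400
SD = sqrt(145.0400) = 12.0433

SD = 12.0433


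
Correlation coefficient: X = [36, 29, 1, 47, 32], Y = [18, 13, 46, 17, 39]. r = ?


Mean X = 29.0000, Mean Y = 26.6000
SD X = 15.270887, SD Y = 13.275541
Cov = -147.800000
r = -147.800000/(15.270887*13.275541) = -0.7291

r = -0.7291


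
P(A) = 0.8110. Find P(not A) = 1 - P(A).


P(not A) = 1 - 0.8110 = 0.1890

P(not A) = 0.1890


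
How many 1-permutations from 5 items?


P(5,1) = 5!/4!
= 120/24
= 5

P(5,1) = 5


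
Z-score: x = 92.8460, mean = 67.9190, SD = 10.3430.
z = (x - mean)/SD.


z = (92.8460 - 67.9190)/10.3430
= 24.9270/10.3430
= 2.4100

z = 2.4100


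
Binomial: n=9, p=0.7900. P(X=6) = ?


C(9,6) = 84
p^6 = 0.243087
(1-p)^3 = 0.009261
P = 84 * 0.243087 * 0.009261 = 0.1891

P(X=6) = 0.1891


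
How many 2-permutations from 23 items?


P(23,2) = 23!/21!
= 25852016738884976640000/51090942171709440000
= 506

P(23,2) = 506


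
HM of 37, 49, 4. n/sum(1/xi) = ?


Sum of reciprocals = 1/37 + 1/49 + 1/4 = 0.297435
HM = 3/0.297435 = 10.0862

HM = 10.0862


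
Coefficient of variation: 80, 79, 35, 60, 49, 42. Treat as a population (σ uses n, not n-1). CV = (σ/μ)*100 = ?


Mean = 57.5000
SD = 17.2892
CV = (17.2892/57.5000)*100 = 30.0682%

CV = 30.0682%


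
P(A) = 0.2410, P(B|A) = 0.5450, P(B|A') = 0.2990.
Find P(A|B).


P(B) = P(B|A)*P(A) + P(B|A')*P(A')
= 0.5450*0.2410 + 0.2990*0.7590
= 0.131345 + 0.226941 = 0.358286
P(A|B) = 0.131345/0.358286 = 0.3666

P(A|B) = 0.3666


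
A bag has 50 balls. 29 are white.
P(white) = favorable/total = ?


P = 29/50 = 0.5800

P = 0.5800


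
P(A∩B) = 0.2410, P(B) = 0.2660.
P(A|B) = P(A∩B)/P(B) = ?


P(A|B) = 0.2410/0.2660 = 0.9060

P(A|B) = 0.9060


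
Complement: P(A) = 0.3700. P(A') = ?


P(not A) = 1 - 0.3700 = 0.6300

P(not A) = 0.6300


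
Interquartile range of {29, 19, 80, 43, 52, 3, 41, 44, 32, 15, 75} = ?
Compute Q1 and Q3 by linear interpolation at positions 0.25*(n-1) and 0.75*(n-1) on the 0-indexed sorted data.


Sorted: 3, 15, 19, 29, 32, 41, 43, 44, 52, 75, 80
Q1 (25th %ile) = 24.0000
Q3 (75th %ile) = 48.0000
IQR = 48.0000 - 24.0000 = 24.0000

IQR = 24.0000


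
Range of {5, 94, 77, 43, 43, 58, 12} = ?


Max = 94, Min = 5
Range = 94 - 5 = 89

Range = 89


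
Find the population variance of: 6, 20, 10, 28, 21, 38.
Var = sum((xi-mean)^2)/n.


Mean = 20.5000
Squared deviations: 210.2500, 0.2500, 110.2500, 56.2500, 0.2500, 306.2500
Sum = 683.5000
Variance = 683.5000/6 = 113.9167

Variance = 113.9167


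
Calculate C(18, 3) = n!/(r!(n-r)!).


C(18,3) = 18!/(3! × 15!)
= 6402373705728000/(6 × 1307674368000)
= 816

C(18,3) = 816


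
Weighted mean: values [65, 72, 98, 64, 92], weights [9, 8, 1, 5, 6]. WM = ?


Numerator = 65*9 + 72*8 + 98*1 + 64*5 + 92*6 = 2131
Denominator = 9 + 8 + 1 + 5 + 6 = 29
WM = 2131/29 = 73.4828

WM = 73.4828


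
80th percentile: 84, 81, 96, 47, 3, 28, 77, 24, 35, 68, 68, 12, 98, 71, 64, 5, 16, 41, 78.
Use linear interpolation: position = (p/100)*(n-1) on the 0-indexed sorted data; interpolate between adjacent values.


Sorted: 3, 5, 12, 16, 24, 28, 35, 41, 47, 64, 68, 68, 71, 77, 78, 81, 84, 96, 98
n = 19
Index = 80/100 * 18 = 14.4000
Lower = data[14] = 78, Upper = data[15] = 81
P80 = 78 + 0.4000*(3) = 79.2000

P80 = 79.2000


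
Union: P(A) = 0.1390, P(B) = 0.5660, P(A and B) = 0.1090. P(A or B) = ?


P(A∪B) = 0.1390 + 0.5660 - 0.1090
= 0.7050 - 0.1090
= 0.5960

P(A∪B) = 0.5960


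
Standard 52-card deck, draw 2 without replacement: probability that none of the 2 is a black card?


P(no black cards) = (26/52) × (25/51)
= 0.2451

P = 0.2451


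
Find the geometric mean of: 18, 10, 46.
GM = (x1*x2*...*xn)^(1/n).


Product = 18 × 10 × 46 = 8280
GM = 8280^(1/3) = 20.2307

GM = 20.2307


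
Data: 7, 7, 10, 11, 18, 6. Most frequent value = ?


Frequencies: 6:1, 7:2, 10:1, 11:1, 18:1
Max frequency = 2
Mode = 7

Mode = 7


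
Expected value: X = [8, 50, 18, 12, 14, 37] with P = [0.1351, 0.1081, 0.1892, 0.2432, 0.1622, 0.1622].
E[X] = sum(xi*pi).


E[X] = 8*0.1351 + 50*0.1081 + 18*0.1892 + 12*0.2432 + 14*0.1622 + 37*0.1622
= 1.0808 + 5.4050 + 3.4056 + 2.9184 + 2.2708 + 6.0014
= 21.0820

E[X] = 21.0820


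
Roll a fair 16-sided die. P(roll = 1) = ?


Favorable outcomes (roll = 1): 1
Total outcomes = 16
P = 1/16 = 0.0625

P = 0.0625


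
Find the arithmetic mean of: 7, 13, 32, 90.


Sum = 7 + 13 + 32 + 90 = 142
n = 4
Mean = 142/4 = 35.5000

Mean = 35.5000


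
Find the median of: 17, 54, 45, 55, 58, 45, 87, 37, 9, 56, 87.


Sorted: 9, 17, 37, 45, 45, 54, 55, 56, 58, 87, 87
n = 11 (odd)
Middle value = 54

Median = 54


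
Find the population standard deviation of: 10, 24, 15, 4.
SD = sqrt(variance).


Mean = 13.2500
Variance = 53.6875
SD = sqrt(53.6875) = 7.3272

SD = 7.3272


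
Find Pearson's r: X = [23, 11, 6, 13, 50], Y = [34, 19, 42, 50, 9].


Mean X = 20.6000, Mean Y = 30.8000
SD X = 15.704776, SD Y = 14.958610
Cov = -165.880000
r = -165.880000/(15.704776*14.958610) = -0.7061

r = -0.7061


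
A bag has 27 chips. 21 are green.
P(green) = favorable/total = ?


P = 21/27 = 0.7778

P = 0.7778


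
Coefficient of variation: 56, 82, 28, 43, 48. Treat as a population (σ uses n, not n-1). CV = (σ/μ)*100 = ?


Mean = 51.4000
SD = 17.8168
CV = (17.8168/51.4000)*100 = 34.6631%

CV = 34.6631%


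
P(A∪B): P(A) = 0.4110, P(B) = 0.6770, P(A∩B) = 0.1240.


P(A∪B) = 0.4110 + 0.6770 - 0.1240
= 1.0880 - 0.1240
= 0.9640

P(A∪B) = 0.9640


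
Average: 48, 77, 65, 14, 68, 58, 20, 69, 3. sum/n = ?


Sum = 48 + 77 + 65 + 14 + 68 + 58 + 20 + 69 + 3 = 422
n = 9
Mean = 422/9 = 46.8889

Mean = 46.8889


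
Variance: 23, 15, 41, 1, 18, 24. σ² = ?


Mean = 20.3333
Squared deviations: 7.1111, 28.4444, 427.1111, 373.7778, 5.4444, 13.4444
Sum = 855.3333
Variance = 855.3333/6 = 142.5556

Variance = 142.5556


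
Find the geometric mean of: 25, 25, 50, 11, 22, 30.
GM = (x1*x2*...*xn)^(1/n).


Product = 25 × 25 × 50 × 11 × 22 × 30 = 226875000
GM = 226875000^(1/6) = 24.6963

GM = 24.6963


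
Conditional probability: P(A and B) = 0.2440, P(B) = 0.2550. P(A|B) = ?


P(A|B) = 0.2440/0.2550 = 0.9569

P(A|B) = 0.9569


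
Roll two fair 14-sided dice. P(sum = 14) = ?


Total outcomes = 14×14 = 196
Favorable (sum = 14): 13
P = 13/196 = 0.0663

P = 0.0663


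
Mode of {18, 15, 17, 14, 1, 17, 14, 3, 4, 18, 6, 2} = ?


Frequencies: 1:1, 2:1, 3:1, 4:1, 6:1, 14:2, 15:1, 17:2, 18:2
Max frequency = 2
Mode = 14, 17, 18

Mode = 14, 17, 18


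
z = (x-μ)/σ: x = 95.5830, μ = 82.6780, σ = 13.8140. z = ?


z = (95.5830 - 82.6780)/13.8140
= 12.9050/13.8140
= 0.9342

z = 0.9342


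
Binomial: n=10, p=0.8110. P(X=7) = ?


C(10,7) = 120
p^7 = 0.230752
(1-p)^3 = 0.006751
P = 120 * 0.230752 * 0.006751 = 0.1869

P(X=7) = 0.1869


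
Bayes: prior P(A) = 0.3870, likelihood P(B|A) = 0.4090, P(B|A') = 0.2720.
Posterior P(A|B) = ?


P(B) = P(B|A)*P(A) + P(B|A')*P(A')
= 0.4090*0.3870 + 0.2720*0.6130
= 0.158283 + 0.166736 = 0.325019
P(A|B) = 0.158283/0.325019 = 0.4870

P(A|B) = 0.4870


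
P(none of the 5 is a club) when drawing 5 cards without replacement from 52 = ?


P(no clubs) = (39/52) × (38/51) × (37/50) × (36/49) × (35/48)
= 0.2215

P = 0.2215


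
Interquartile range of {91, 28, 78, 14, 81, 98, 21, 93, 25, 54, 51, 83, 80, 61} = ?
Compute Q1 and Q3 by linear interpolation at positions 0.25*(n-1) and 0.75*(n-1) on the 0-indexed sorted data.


Sorted: 14, 21, 25, 28, 51, 54, 61, 78, 80, 81, 83, 91, 93, 98
Q1 (25th %ile) = 33.7500
Q3 (75th %ile) = 82.5000
IQR = 82.5000 - 33.7500 = 48.7500

IQR = 48.7500


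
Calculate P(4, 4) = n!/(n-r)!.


P(4,4) = 4!/0!
= 24/1
= 24

P(4,4) = 24


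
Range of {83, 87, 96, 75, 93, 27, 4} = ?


Max = 96, Min = 4
Range = 96 - 4 = 92

Range = 92


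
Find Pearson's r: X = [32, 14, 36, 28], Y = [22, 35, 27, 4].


Mean X = 27.5000, Mean Y = 22.0000
SD X = 8.291562, SD Y = 11.379807
Cov = -35.500000
r = -35.500000/(8.291562*11.379807) = -0.3762

r = -0.3762


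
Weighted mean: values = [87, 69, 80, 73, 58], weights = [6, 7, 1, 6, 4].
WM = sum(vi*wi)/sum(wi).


Numerator = 87*6 + 69*7 + 80*1 + 73*6 + 58*4 = 1755
Denominator = 6 + 7 + 1 + 6 + 4 = 24
WM = 1755/24 = 73.1250

WM = 73.1250


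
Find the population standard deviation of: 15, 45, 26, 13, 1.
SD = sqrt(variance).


Mean = 20.0000
Variance = 219.2000
SD = sqrt(219.2000) = 14.8054

SD = 14.8054


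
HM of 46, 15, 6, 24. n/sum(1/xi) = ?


Sum of reciprocals = 1/46 + 1/15 + 1/6 + 1/24 = 0.296739
HM = 4/0.296739 = 13.4799

HM = 13.4799


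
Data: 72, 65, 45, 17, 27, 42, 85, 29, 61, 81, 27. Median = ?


Sorted: 17, 27, 27, 29, 42, 45, 61, 65, 72, 81, 85
n = 11 (odd)
Middle value = 45

Median = 45


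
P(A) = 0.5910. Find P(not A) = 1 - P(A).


P(not A) = 1 - 0.5910 = 0.4090

P(not A) = 0.4090


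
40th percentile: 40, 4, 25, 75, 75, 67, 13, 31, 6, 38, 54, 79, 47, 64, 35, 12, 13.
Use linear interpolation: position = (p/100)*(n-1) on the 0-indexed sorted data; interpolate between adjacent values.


Sorted: 4, 6, 12, 13, 13, 25, 31, 35, 38, 40, 47, 54, 64, 67, 75, 75, 79
n = 17
Index = 40/100 * 16 = 6.4000
Lower = data[6] = 31, Upper = data[7] = 35
P40 = 31 + 0.4000*(4) = 32.6000

P40 = 32.6000


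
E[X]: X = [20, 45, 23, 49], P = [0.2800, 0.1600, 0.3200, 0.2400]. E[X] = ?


E[X] = 20*0.2800 + 45*0.1600 + 23*0.3200 + 49*0.2400
= 5.6000 + 7.2000 + 7.3600 + 11.7600
= 31.9200

E[X] = 31.9200


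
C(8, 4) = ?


C(8,4) = 8!/(4! × 4!)
= 40320/(24 × 24)
= 70

C(8,4) = 70


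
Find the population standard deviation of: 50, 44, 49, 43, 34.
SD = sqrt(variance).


Mean = 44.0000
Variance = 32.4000
SD = sqrt(32.4000) = 5.6921

SD = 5.6921


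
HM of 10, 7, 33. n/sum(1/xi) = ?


Sum of reciprocals = 1/10 + 1/7 + 1/33 = 0.273160
HM = 3/0.273160 = 10.9826

HM = 10.9826


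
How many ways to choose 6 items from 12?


C(12,6) = 12!/(6! × 6!)
= 479001600/(720 × 720)
= 924

C(12,6) = 924


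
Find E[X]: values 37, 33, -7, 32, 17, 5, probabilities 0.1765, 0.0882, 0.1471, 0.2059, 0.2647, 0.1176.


E[X] = 37*0.1765 + 33*0.0882 - 7*0.1471 + 32*0.2059 + 17*0.2647 + 5*0.1176
= 6.5305 + 2.9106 - 1.0297 + 6.5888 + 4.4999 + 0.5880
= 20.0881

E[X] = 20.0881


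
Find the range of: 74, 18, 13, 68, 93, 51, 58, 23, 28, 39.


Max = 93, Min = 13
Range = 93 - 13 = 80

Range = 80


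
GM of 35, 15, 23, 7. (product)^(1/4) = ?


Product = 35 × 15 × 23 × 7 = 84525
GM = 84525^(1/4) = 17.0509

GM = 17.0509


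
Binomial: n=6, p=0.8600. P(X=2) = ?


C(6,2) = 15
p^2 = 0.739600
(1-p)^4 = 0.000384
P = 15 * 0.739600 * 0.000384 = 0.0043

P(X=2) = 0.0043


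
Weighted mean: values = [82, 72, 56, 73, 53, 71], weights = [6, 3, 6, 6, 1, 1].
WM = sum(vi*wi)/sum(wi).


Numerator = 82*6 + 72*3 + 56*6 + 73*6 + 53*1 + 71*1 = 1606
Denominator = 6 + 3 + 6 + 6 + 1 + 1 = 23
WM = 1606/23 = 69.8261

WM = 69.8261


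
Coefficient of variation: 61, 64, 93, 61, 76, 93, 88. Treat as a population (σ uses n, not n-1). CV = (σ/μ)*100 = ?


Mean = 76.5714
SD = 13.6994
CV = (13.6994/76.5714)*100 = 17.8910%

CV = 17.8910%


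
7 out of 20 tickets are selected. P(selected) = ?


P = 7/20 = 0.3500

P = 0.3500


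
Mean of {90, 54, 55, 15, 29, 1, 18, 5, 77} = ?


Sum = 90 + 54 + 55 + 15 + 29 + 1 + 18 + 5 + 77 = 344
n = 9
Mean = 344/9 = 38.2222

Mean = 38.2222


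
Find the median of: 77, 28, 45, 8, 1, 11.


Sorted: 1, 8, 11, 28, 45, 77
n = 6 (even)
Middle values: 11 and 28
Median = (11+28)/2 = 19.5000

Median = 19.5000


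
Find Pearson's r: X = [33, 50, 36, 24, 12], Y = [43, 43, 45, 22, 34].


Mean X = 31.0000, Mean Y = 37.4000
SD X = 12.649111, SD Y = 8.593020
Cov = 65.600000
r = 65.600000/(12.649111*8.593020) = 0.6035

r = 0.6035


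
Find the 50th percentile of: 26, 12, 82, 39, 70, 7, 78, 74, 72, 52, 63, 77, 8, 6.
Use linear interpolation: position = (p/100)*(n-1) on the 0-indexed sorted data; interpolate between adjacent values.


Sorted: 6, 7, 8, 12, 26, 39, 52, 63, 70, 72, 74, 77, 78, 82
n = 14
Index = 50/100 * 13 = 6.5000
Lower = data[6] = 52, Upper = data[7] = 63
P50 = 52 + 0.5000*(11) = 57.5000

P50 = 57.5000


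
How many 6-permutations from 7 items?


P(7,6) = 7!/1!
= 5040/1
= 5040

P(7,6) = 5040


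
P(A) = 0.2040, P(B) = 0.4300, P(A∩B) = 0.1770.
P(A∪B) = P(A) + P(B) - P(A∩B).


P(A∪B) = 0.2040 + 0.4300 - 0.1770
= 0.6340 - 0.1770
= 0.4570

P(A∪B) = 0.4570


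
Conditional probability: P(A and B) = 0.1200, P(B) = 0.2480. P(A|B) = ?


P(A|B) = 0.1200/0.2480 = 0.4839

P(A|B) = 0.4839


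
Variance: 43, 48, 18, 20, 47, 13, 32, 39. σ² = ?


Mean = 32.5000
Squared deviations: 110.2500, 240.2500, 210.2500, 156.2500, 210.2500, 380.2500, 0.2500, 42.2500
Sum = 1350.0000
Variance = 1350.0000/8 = 168.7500

Variance = 168.7500


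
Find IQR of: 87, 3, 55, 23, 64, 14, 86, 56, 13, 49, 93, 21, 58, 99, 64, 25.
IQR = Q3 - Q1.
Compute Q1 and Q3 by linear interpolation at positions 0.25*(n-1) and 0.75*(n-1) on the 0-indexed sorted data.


Sorted: 3, 13, 14, 21, 23, 25, 49, 55, 56, 58, 64, 64, 86, 87, 93, 99
Q1 (25th %ile) = 22.5000
Q3 (75th %ile) = 69.5000
IQR = 69.5000 - 22.5000 = 47.0000

IQR = 47.0000


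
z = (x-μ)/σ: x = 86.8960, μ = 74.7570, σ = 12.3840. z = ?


z = (86.8960 - 74.7570)/12.3840
= 12.1390/12.3840
= 0.9802

z = 0.9802


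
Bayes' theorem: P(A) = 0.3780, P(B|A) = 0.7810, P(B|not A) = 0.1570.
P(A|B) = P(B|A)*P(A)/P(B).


P(B) = P(B|A)*P(A) + P(B|A')*P(A')
= 0.7810*0.3780 + 0.1570*0.6220
= 0.295218 + 0.097654 = 0.392872
P(A|B) = 0.295218/0.392872 = 0.7514

P(A|B) = 0.7514


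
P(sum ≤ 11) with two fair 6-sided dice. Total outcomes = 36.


Total outcomes = 6×6 = 36
Favorable (sum ≤ 11): 35
P = 35/36 = 0.9722

P = 0.9722


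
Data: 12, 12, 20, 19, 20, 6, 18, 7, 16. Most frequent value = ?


Frequencies: 6:1, 7:1, 12:2, 16:1, 18:1, 19:1, 20:2
Max frequency = 2
Mode = 12, 20

Mode = 12, 20


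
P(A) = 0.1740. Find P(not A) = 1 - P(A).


P(not A) = 1 - 0.1740 = 0.8260

P(not A) = 0.8260


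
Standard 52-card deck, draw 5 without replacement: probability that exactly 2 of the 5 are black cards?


Hypergeometric: P(X=2) = C(26,2)·C(26,3) / C(52,5)
= 325 × 2600 / 2598960
= 845000/2598960 = 0.3251

P = 0.3251


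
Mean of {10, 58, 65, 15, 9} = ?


Sum = 10 + 58 + 65 + 15 + 9 = 157
n = 5
Mean = 157/5 = 31.4000

Mean = 31.4000


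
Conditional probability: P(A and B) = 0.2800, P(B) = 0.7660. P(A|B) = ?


P(A|B) = 0.2800/0.7660 = 0.3655

P(A|B) = 0.3655


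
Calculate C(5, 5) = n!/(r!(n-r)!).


C(5,5) = 5!/(5! × 0!)
= 120/(120 × 1)
= 1

C(5,5) = 1


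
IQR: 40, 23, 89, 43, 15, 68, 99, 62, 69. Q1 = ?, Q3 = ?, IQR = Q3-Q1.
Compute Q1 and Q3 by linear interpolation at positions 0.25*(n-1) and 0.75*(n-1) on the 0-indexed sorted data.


Sorted: 15, 23, 40, 43, 62, 68, 69, 89, 99
Q1 (25th %ile) = 40.0000
Q3 (75th %ile) = 69.0000
IQR = 69.0000 - 40.0000 = 29.0000

IQR = 29.0000


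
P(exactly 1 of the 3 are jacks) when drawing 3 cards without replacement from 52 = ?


Hypergeometric: P(X=1) = C(4,1)·C(48,2) / C(52,3)
= 4 × 1128 / 22100
= 4512/22100 = 0.2042

P = 0.2042


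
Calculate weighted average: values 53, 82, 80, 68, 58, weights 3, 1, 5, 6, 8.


Numerator = 53*3 + 82*1 + 80*5 + 68*6 + 58*8 = 1513
Denominator = 3 + 1 + 5 + 6 + 8 = 23
WM = 1513/23 = 65.7826

WM = 65.7826


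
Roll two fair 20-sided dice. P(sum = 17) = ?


Total outcomes = 20×20 = 400
Favorable (sum = 17): 16
P = 16/400 = 0.0400

P = 0.0400


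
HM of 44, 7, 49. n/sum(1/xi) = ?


Sum of reciprocals = 1/44 + 1/7 + 1/49 = 0.185993
HM = 3/0.185993 = 16.1297

HM = 16.1297


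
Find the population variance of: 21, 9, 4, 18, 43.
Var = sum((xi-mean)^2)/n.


Mean = 19.0000
Squared deviations: 4.0000, 100.0000, 225.0000, 1.0000, 576.0000
Sum = 906.0000
Variance = 906.0000/5 = 181.2000

Variance = 181.2000


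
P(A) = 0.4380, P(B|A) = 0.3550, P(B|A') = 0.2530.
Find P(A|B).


P(B) = P(B|A)*P(A) + P(B|A')*P(A')
= 0.3550*0.4380 + 0.2530*0.5620
= 0.155490 + 0.142186 = 0.297676
P(A|B) = 0.155490/0.297676 = 0.5223

P(A|B) = 0.5223


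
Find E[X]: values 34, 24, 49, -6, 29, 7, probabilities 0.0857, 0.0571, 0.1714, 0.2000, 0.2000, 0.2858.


E[X] = 34*0.0857 + 24*0.0571 + 49*0.1714 - 6*0.2000 + 29*0.2000 + 7*0.2858
= 2.9138 + 1.3704 + 8.3986 - 1.2000 + 5.8000 + 2.0006
= 19.2834

E[X] = 19.2834


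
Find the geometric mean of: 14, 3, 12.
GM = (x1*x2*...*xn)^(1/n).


Product = 14 × 3 × 12 = 504
GM = 504^(1/3) = 7.9581

GM = 7.9581


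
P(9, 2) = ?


P(9,2) = 9!/7!
= 362880/5040
= 72

P(9,2) = 72


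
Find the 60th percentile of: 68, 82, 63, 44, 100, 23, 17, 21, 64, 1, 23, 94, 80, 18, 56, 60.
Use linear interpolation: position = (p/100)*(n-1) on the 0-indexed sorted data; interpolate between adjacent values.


Sorted: 1, 17, 18, 21, 23, 23, 44, 56, 60, 63, 64, 68, 80, 82, 94, 100
n = 16
Index = 60/100 * 15 = 9.0000
Lower = data[9] = 63, Upper = data[10] = 64
P60 = 63 + 0*(1) = 63.0000

P60 = 63.0000


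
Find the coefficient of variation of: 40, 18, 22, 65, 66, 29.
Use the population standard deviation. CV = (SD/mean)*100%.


Mean = 40.0000
SD = 19.2787
CV = (19.2787/40.0000)*100 = 48.1966%

CV = 48.1966%


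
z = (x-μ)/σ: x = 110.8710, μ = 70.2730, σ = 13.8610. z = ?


z = (110.8710 - 70.2730)/13.8610
= 40.5980/13.8610
= 2.9289

z = 2.9289


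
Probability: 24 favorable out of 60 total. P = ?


P = 24/60 = 0.4000

P = 0.4000


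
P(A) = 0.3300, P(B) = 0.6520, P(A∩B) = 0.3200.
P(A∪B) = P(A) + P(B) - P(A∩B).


P(A∪B) = 0.3300 + 0.6520 - 0.3200
= 0.9820 - 0.3200
= 0.6620

P(A∪B) = 0.6620


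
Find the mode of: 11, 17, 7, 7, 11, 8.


Frequencies: 7:2, 8:1, 11:2, 17:1
Max frequency = 2
Mode = 7, 11

Mode = 7, 11


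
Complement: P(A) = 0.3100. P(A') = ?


P(not A) = 1 - 0.3100 = 0.6900

P(not A) = 0.6900


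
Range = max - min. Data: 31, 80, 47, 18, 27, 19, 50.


Max = 80, Min = 18
Range = 80 - 18 = 62

Range = 62


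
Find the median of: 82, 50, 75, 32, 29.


Sorted: 29, 32, 50, 75, 82
n = 5 (odd)
Middle value = 50

Median = 50


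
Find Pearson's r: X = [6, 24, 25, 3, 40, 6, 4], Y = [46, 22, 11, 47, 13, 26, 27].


Mean X = 15.4286, Mean Y = 27.4286
SD X = 13.264961, SD Y = 13.297230
Cov = -136.897959
r = -136.897959/(13.264961*13.297230) = -0.7761

r = -0.7761


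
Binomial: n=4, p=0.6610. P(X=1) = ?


C(4,1) = 4
p^1 = 0.661000
(1-p)^3 = 0.038958
P = 4 * 0.661000 * 0.038958 = 0.1030

P(X=1) = 0.1030


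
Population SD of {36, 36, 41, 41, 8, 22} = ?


Mean = 30.6667
Variance = 143.2222
SD = sqrt(143.2222) = 11.9675

SD = 11.9675


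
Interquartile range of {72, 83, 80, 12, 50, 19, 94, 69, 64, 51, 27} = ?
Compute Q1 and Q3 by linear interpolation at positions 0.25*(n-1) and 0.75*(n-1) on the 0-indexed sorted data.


Sorted: 12, 19, 27, 50, 51, 64, 69, 72, 80, 83, 94
Q1 (25th %ile) = 38.5000
Q3 (75th %ile) = 76.0000
IQR = 76.0000 - 38.5000 = 37.5000

IQR = 37.5000


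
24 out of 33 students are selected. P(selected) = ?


P = 24/33 = 0.7273

P = 0.7273


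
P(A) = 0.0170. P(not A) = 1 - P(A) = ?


P(not A) = 1 - 0.0170 = 0.9830

P(not A) = 0.9830


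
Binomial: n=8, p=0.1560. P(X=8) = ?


C(8,8) = 1
p^8 = 3.507493e-07
(1-p)^0 = 1.000000
P = 1 * 3.507493e-07 * 1.000000 = 3.5075e-07

P(X=8) = 3.5075e-07


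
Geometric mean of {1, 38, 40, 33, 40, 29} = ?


Product = 1 × 38 × 40 × 33 × 40 × 29 = 58185600
GM = 58185600^(1/6) = 19.6850

GM = 19.6850


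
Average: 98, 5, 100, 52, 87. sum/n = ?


Sum = 98 + 5 + 100 + 52 + 87 = 342
n = 5
Mean = 342/5 = 68.4000

Mean = 68.4000


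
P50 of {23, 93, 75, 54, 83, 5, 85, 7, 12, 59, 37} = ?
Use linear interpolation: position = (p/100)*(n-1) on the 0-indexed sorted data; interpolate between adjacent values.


Sorted: 5, 7, 12, 23, 37, 54, 59, 75, 83, 85, 93
n = 11
Index = 50/100 * 10 = 5.0000
Lower = data[5] = 54, Upper = data[6] = 59
P50 = 54 + 0*(5) = 54.0000

P50 = 54.0000


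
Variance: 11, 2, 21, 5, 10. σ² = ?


Mean = 9.8000
Squared deviations: 1.4400, 60.8400, 125.4400, 23.0400, 0.0400
Sum = 210.8000
Variance = 210.8000/5 = 42.1600

Variance = 42.1600


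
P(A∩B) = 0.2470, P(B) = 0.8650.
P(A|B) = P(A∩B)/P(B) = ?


P(A|B) = 0.2470/0.8650 = 0.2855

P(A|B) = 0.2855


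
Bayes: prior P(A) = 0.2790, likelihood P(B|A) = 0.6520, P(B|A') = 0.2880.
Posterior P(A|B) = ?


P(B) = P(B|A)*P(A) + P(B|A')*P(A')
= 0.6520*0.2790 + 0.2880*0.7210
= 0.181908 + 0.207648 = 0.389556
P(A|B) = 0.181908/0.389556 = 0.4670

P(A|B) = 0.4670


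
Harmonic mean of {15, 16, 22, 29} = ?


Sum of reciprocals = 1/15 + 1/16 + 1/22 + 1/29 = 0.209104
HM = 4/0.209104 = 19.1292

HM = 19.1292


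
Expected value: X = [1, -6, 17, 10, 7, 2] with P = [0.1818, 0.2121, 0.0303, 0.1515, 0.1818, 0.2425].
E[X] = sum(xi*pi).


E[X] = 1*0.1818 - 6*0.2121 + 17*0.0303 + 10*0.1515 + 7*0.1818 + 2*0.2425
= 0.1818 - 1.2726 + 0.5151 + 1.5150 + 1.2726 + 0.4850
= 2.6969

E[X] = 2.6969


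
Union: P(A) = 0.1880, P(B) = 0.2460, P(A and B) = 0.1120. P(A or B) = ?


P(A∪B) = 0.1880 + 0.2460 - 0.1120
= 0.4340 - 0.1120
= 0.3220

P(A∪B) = 0.3220


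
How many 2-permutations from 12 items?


P(12,2) = 12!/10!
= 479001600/3628800
= 132

P(12,2) = 132


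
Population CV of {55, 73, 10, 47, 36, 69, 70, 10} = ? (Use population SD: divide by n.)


Mean = 46.2500
SD = 23.9987
CV = (23.9987/46.2500)*100 = 51.8891%

CV = 51.8891%


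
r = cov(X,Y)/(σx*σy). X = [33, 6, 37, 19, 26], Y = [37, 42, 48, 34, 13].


Mean X = 24.2000, Mean Y = 34.8000
SD X = 10.979982, SD Y = 11.889491
Cov = 4.440000
r = 4.440000/(10.979982*11.889491) = 0.0340

r = 0.0340


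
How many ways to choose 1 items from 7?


C(7,1) = 7!/(1! × 6!)
= 5040/(1 × 720)
= 7

C(7,1) = 7


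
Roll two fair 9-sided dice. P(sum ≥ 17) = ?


Total outcomes = 9×9 = 81
Favorable (sum ≥ 17): 3
P = 3/81 = 0.0370

P = 0.0370


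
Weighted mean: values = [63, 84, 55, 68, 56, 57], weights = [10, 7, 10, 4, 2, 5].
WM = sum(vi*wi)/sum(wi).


Numerator = 63*10 + 84*7 + 55*10 + 68*4 + 56*2 + 57*5 = 2437
Denominator = 10 + 7 + 10 + 4 + 2 + 5 = 38
WM = 2437/38 = 64.1316

WM = 64.1316


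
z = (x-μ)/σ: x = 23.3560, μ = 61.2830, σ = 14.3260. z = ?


z = (23.3560 - 61.2830)/14.3260
= -37.9270/14.3260
= -2.6474

z = -2.6474


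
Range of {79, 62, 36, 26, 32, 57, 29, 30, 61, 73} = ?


Max = 79, Min = 26
Range = 79 - 26 = 53

Range = 53


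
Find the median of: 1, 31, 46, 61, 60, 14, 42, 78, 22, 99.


Sorted: 1, 14, 22, 31, 42, 46, 60, 61, 78, 99
n = 10 (even)
Middle values: 42 and 46
Median = (42+46)/2 = 44.0000

Median = 44.0000


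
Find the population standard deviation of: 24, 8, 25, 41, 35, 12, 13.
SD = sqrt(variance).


Mean = 22.5714
Variance = 131.1020
SD = sqrt(131.1020) = 11.4500

SD = 11.4500


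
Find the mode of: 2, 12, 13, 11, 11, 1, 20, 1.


Frequencies: 1:2, 2:1, 11:2, 12:1, 13:1, 20:1
Max frequency = 2
Mode = 1, 11

Mode = 1, 11


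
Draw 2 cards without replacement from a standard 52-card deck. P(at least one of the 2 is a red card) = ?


P(at least one) = 1 - P(none)
P(none) = (26/52) × (25/51) = 0.245098
P(at least one) = 1 - 0.245098 = 0.7549

P = 0.7549


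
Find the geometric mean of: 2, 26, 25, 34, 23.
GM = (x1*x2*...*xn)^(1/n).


Product = 2 × 26 × 25 × 34 × 23 = 1016600
GM = 1016600^(1/5) = 15.9012

GM = 15.9012


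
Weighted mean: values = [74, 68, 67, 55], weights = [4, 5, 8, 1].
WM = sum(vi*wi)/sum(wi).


Numerator = 74*4 + 68*5 + 67*8 + 55*1 = 1227
Denominator = 4 + 5 + 8 + 1 = 18
WM = 1227/18 = 68.1667

WM = 68.1667


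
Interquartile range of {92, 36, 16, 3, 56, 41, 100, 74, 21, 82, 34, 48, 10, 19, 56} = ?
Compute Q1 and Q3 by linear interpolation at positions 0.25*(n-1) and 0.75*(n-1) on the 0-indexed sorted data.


Sorted: 3, 10, 16, 19, 21, 34, 36, 41, 48, 56, 56, 74, 82, 92, 100
Q1 (25th %ile) = 20.0000
Q3 (75th %ile) = 65.0000
IQR = 65.0000 - 20.0000 = 45.0000

IQR = 45.0000


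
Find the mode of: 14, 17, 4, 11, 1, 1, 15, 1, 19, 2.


Frequencies: 1:3, 2:1, 4:1, 11:1, 14:1, 15:1, 17:1, 19:1
Max frequency = 3
Mode = 1

Mode = 1


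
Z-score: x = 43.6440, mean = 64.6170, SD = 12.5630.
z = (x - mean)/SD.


z = (43.6440 - 64.6170)/12.5630
= -20.9730/12.5630
= -1.6694

z = -1.6694


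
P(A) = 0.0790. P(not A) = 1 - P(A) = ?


P(not A) = 1 - 0.0790 = 0.9210

P(not A) = 0.9210


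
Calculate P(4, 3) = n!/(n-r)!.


P(4,3) = 4!/1!
= 24/1
= 24

P(4,3) = 24


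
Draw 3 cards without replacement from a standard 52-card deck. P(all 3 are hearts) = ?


P(all hearts) = (13/52) × (12/51) × (11/50)
= 0.0129

P = 0.0129


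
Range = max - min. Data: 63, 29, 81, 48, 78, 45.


Max = 81, Min = 29
Range = 81 - 29 = 52

Range = 52


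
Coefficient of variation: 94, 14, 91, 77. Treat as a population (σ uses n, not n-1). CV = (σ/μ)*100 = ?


Mean = 69.0000
SD = 32.3960
CV = (32.3960/69.0000)*100 = 46.9507%

CV = 46.9507%


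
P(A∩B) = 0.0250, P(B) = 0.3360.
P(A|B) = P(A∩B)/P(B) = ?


P(A|B) = 0.0250/0.3360 = 0.0744

P(A|B) = 0.0744


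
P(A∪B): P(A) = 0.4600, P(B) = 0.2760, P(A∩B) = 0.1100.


P(A∪B) = 0.4600 + 0.2760 - 0.1100
= 0.7360 - 0.1100
= 0.6260

P(A∪B) = 0.6260


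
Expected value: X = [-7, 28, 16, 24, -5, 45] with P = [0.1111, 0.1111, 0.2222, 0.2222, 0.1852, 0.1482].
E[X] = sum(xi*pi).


E[X] = -7*0.1111 + 28*0.1111 + 16*0.2222 + 24*0.2222 - 5*0.1852 + 45*0.1482
= -0.7777 + 3.1108 + 3.5552 + 5.3328 - 0.9260 + 6.6690
= 16.9641

E[X] = 16.9641


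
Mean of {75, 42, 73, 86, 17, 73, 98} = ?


Sum = 75 + 42 + 73 + 86 + 17 + 73 + 98 = 464
n = 7
Mean = 464/7 = 66.2857

Mean = 66.2857


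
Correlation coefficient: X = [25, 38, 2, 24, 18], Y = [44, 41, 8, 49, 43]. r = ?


Mean X = 21.4000, Mean Y = 37.0000
SD X = 11.689311, SD Y = 14.737707
Cov = 133.000000
r = 133.000000/(11.689311*14.737707) = 0.7720

r = 0.7720


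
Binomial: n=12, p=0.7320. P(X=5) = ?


C(12,5) = 792
p^5 = 0.210163
(1-p)^7 = 9.929870e-05
P = 792 * 0.210163 * 9.929870e-05 = 0.0165

P(X=5) = 0.0165


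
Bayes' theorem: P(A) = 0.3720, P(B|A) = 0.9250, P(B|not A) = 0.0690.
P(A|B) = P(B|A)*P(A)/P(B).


P(B) = P(B|A)*P(A) + P(B|A')*P(A')
= 0.9250*0.3720 + 0.0690*0.6280
= 0.344100 + 0.043332 = 0.387432
P(A|B) = 0.344100/0.387432 = 0.8882

P(A|B) = 0.8882
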